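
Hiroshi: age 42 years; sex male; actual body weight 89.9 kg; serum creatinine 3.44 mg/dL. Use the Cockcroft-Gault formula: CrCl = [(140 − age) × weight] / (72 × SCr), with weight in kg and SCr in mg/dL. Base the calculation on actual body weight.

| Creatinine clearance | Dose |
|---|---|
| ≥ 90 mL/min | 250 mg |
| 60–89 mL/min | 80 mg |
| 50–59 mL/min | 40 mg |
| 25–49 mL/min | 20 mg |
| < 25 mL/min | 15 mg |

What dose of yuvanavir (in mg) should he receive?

20 mg

CrCl = (140 − 42) × 89.9 / (72 × 3.44) = 8810.2 / 247.68 ≈ 35.6 mL/min
CrCl ≈ 36 mL/min → bracket 25–49 mL/min.
Dose for this bracket: 20 mg.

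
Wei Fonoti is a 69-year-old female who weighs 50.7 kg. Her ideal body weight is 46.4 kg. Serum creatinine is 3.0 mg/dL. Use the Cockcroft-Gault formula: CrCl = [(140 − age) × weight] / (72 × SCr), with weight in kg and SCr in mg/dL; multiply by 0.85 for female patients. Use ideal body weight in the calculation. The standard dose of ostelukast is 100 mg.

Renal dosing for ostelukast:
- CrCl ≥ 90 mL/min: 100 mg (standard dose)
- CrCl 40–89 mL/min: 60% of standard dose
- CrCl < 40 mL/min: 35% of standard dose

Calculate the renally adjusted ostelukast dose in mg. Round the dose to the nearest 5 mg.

35 mg

CrCl = (140 − 69) × 46.4 / (72 × 3) × 0.85 = 3294.4 / 216.00 × 0.85 ≈ 13.0 mL/min
CrCl ≈ 13 mL/min → bracket < 40 mL/min.
35% of 100 mg = 35 mg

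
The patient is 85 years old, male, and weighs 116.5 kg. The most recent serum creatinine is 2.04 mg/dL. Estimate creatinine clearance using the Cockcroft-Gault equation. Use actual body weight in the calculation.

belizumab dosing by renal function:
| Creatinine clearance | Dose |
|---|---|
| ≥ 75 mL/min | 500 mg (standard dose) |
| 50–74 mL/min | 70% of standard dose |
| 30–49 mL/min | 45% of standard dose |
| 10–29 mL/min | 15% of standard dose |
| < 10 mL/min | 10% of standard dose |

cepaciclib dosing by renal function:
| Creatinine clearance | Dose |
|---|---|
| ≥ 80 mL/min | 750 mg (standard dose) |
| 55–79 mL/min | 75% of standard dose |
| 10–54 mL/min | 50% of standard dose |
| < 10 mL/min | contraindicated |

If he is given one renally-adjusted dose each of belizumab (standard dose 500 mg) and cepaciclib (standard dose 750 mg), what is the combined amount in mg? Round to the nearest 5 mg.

CrCl = (140 − 85) × 116.5 / (72 × 2.04) = 6407.5 / 146.88 ≈ 43.6 mL/min
CrCl ≈ 44 mL/min.
belizumab: 30–49 mL/min → 45% of 500 mg = 225 mg.
cepaciclib: 10–54 mL/min → 50% of 750 mg = 375 mg.
Total = 225 + 375 = 600 mg.

600 mg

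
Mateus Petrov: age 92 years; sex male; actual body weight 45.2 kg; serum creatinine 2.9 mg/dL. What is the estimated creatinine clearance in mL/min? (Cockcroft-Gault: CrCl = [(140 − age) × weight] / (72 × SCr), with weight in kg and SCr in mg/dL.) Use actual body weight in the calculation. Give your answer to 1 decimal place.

CrCl = (140 − 92) × 45.2 / (72 × 2.9) = 2169.6 / 208.80 ≈ 10.4 mL/min

10.4 mL/min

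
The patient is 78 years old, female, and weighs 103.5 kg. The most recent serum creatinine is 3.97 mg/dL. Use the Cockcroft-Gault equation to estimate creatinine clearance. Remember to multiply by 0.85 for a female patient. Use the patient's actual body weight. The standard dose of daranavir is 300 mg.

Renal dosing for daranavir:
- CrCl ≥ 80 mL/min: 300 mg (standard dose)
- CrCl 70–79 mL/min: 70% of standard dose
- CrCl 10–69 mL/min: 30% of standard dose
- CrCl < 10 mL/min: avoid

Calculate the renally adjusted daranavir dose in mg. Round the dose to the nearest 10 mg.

90 mg

CrCl = (140 − 78) × 103.5 / (72 × 3.97) × 0.85 = 6417.0 / 285.84 × 0.85 ≈ 19.1 mL/min
CrCl ≈ 19 mL/min → bracket 10–69 mL/min.
30% of 300 mg = 90 mg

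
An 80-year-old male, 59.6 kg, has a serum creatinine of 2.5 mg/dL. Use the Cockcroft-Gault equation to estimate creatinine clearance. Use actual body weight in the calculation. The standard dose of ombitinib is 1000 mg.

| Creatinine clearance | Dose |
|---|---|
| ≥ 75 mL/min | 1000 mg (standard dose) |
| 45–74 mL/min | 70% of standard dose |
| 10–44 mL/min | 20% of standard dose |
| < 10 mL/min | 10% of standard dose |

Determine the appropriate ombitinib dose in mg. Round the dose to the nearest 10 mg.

CrCl = (140 − 80) × 59.6 / (72 × 2.5) = 3576.0 / 180.00 ≈ 19.9 mL/min
CrCl ≈ 20 mL/min → bracket 10–44 mL/min.
20% of 1000 mg = 200 mg

200 mg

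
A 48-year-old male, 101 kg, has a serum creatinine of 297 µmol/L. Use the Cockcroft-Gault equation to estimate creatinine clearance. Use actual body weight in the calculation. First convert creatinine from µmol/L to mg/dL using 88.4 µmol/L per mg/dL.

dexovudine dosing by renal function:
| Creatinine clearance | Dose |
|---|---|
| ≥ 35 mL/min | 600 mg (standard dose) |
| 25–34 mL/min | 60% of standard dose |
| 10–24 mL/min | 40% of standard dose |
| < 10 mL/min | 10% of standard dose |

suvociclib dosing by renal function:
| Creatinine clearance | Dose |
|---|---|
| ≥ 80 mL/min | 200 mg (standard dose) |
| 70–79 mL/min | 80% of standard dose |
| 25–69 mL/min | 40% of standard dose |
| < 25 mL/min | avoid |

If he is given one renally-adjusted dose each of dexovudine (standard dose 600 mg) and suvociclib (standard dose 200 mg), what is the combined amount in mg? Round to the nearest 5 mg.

SCr = 297 / 88.4 = 3.36 mg/dL
CrCl = (140 − 48) × 101 / (72 × 3.36) = 9292.0 / 241.92 ≈ 38.4 mL/min
CrCl ≈ 38 mL/min.
dexovudine: ≥ 35 mL/min → 100% of 600 mg = 600 mg.
suvociclib: 25–69 mL/min → 40% of 200 mg = 80 mg.
Total = 600 + 80 = 680 mg.

680 mg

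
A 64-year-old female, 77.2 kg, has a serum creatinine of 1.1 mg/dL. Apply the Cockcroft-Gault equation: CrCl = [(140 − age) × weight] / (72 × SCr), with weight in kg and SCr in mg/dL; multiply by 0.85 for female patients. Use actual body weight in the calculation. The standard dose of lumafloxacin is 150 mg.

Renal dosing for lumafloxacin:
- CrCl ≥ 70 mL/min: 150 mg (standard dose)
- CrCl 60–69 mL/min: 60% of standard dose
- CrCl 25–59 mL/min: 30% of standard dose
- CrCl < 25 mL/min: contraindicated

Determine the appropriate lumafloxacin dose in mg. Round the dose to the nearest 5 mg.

CrCl = (140 − 64) × 77.2 / (72 × 1.1) × 0.85 = 5867.2 / 79.20 × 0.85 ≈ 63.0 mL/min
CrCl ≈ 63 mL/min → bracket 60–69 mL/min.
60% of 150 mg = 90 mg

90 mg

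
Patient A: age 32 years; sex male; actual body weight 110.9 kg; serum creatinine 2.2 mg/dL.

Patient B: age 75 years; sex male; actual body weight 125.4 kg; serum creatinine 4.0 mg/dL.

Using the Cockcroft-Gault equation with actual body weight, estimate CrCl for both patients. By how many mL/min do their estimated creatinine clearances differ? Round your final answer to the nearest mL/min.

47 mL/min

Patient A: CrCl = (140 − 32) × 110.9 / (72 × 2.2) = 11977.2 / 158.40 ≈ 75.6 mL/min
Patient B: CrCl = (140 − 75) × 125.4 / (72 × 4) = 8151.0 / 288.00 ≈ 28.3 mL/min
|75.6 − 28.3| = 47.3 mL/min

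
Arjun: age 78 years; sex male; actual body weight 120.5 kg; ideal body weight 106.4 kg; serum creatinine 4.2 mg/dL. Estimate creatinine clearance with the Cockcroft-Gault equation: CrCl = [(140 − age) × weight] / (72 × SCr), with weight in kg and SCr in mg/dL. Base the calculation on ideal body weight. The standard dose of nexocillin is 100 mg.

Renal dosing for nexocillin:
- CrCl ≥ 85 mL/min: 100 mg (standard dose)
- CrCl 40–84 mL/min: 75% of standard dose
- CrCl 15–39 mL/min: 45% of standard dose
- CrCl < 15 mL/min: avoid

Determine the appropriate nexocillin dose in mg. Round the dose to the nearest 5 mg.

45 mg

CrCl = (140 − 78) × 106.4 / (72 × 4.2) = 6596.8 / 302.40 ≈ 21.8 mL/min
CrCl ≈ 22 mL/min → bracket 15–39 mL/min.
45% of 100 mg = 45 mg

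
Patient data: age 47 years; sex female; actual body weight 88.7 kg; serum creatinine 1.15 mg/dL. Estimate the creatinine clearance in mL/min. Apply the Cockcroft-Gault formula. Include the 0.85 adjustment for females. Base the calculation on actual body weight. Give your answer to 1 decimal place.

84.7 mL/min

CrCl = (140 − 47) × 88.7 / (72 × 1.15) × 0.85 = 8249.1 / 82.80 × 0.85 ≈ 84.7 mL/min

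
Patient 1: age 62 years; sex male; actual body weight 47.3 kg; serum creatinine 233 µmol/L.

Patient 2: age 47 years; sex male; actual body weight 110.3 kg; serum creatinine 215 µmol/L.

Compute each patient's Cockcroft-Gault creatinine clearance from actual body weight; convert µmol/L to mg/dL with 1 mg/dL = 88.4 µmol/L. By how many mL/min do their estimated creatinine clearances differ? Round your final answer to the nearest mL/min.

Patient 1: SCr = 233 / 88.4 = 2.636 mg/dL
Patient 1: CrCl = (140 − 62) × 47.3 / (72 × 2.636) = 3689.4 / 189.79 ≈ 19.4 mL/min
Patient 2: SCr = 215 / 88.4 = 2.432 mg/dL
Patient 2: CrCl = (140 − 47) × 110.3 / (72 × 2.432) = 10257.9 / 175.10 ≈ 58.6 mL/min
|19.4 − 58.6| = 39.2 mL/min

39 mL/min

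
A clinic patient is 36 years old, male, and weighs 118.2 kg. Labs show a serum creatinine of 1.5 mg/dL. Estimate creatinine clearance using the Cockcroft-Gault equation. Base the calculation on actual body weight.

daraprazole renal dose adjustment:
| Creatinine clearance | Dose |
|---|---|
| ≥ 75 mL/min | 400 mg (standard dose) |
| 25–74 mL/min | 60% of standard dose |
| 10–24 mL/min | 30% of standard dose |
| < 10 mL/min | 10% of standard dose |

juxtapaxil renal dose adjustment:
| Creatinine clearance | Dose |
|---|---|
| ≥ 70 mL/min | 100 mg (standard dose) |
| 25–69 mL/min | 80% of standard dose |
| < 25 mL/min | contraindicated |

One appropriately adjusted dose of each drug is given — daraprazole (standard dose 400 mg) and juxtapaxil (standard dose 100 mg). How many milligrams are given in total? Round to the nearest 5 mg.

500 mg

CrCl = (140 − 36) × 118.2 / (72 × 1.5) = 12292.8 / 108.00 ≈ 113.8 mL/min
CrCl ≈ 114 mL/min.
daraprazole: ≥ 75 mL/min → 100% of 400 mg = 400 mg.
juxtapaxil: ≥ 70 mL/min → 100% of 100 mg = 100 mg.
Total = 400 + 100 = 500 mg.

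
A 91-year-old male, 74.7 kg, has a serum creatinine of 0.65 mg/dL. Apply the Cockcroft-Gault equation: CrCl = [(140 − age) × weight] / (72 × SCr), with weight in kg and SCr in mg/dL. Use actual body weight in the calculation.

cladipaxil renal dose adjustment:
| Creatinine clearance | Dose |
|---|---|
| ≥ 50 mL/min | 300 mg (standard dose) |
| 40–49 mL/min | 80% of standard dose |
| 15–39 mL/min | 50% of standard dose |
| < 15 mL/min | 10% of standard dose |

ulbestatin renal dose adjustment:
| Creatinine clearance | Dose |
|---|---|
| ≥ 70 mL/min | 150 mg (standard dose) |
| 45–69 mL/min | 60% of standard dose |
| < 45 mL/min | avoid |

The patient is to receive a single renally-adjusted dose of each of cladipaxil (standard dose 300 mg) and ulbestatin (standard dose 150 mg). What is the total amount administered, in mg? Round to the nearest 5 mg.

450 mg

CrCl = (140 − 91) × 74.7 / (72 × 0.65) = 3660.3 / 46.80 ≈ 78.2 mL/min
CrCl ≈ 78 mL/min.
cladipaxil: ≥ 50 mL/min → 100% of 300 mg = 300 mg.
ulbestatin: ≥ 70 mL/min → 100% of 150 mg = 150 mg.
Total = 300 + 150 = 450 mg.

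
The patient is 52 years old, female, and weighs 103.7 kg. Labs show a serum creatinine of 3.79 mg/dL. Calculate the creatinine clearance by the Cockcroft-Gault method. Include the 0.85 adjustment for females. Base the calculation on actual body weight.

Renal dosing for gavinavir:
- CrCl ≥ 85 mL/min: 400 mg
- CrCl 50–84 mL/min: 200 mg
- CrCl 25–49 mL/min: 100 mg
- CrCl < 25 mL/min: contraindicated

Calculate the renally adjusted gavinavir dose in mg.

100 mg

CrCl = (140 − 52) × 103.7 / (72 × 3.79) × 0.85 = 9125.6 / 272.88 × 0.85 ≈ 28.4 mL/min
CrCl ≈ 28 mL/min → bracket 25–49 mL/min.
Dose for this bracket: 100 mg.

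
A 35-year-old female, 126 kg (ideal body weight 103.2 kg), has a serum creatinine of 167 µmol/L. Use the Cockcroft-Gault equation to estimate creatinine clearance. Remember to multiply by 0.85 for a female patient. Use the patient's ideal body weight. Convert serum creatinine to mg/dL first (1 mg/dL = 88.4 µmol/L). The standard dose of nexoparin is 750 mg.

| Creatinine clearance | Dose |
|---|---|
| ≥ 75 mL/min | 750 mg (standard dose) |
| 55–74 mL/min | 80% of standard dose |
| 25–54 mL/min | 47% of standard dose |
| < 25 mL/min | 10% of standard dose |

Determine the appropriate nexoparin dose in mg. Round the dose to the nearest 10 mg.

600 mg

SCr = 167 / 88.4 = 1.889 mg/dL
CrCl = (140 − 35) × 103.2 / (72 × 1.889) × 0.85 = 10836.0 / 136.01 × 0.85 ≈ 67.7 mL/min
CrCl ≈ 68 mL/min → bracket 55–74 mL/min.
80% of 750 mg = 600 mg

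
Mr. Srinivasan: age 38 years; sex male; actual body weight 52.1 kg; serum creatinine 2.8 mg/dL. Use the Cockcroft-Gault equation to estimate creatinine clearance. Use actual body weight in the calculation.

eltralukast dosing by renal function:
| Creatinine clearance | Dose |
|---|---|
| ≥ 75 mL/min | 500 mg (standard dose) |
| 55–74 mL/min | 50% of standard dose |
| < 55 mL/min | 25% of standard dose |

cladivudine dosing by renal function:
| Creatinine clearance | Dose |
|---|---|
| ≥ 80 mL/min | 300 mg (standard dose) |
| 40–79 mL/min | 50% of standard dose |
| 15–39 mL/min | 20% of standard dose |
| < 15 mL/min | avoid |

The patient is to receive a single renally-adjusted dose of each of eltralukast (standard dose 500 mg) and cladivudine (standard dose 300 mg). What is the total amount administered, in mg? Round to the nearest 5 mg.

185 mg

CrCl = (140 − 38) × 52.1 / (72 × 2.8) = 5314.2 / 201.60 ≈ 26.4 mL/min
CrCl ≈ 26 mL/min.
eltralukast: < 55 mL/min → 25% of 500 mg = 125 mg.
cladivudine: 15–39 mL/min → 20% of 300 mg = 60 mg.
Total = 125 + 60 = 185 mg.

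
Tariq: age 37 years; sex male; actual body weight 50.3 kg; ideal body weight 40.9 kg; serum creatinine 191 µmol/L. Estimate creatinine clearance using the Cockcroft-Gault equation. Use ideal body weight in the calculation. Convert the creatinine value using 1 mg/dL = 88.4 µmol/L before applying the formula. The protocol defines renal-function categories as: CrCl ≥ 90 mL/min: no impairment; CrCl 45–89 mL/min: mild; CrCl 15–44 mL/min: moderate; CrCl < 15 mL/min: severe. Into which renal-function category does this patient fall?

SCr = 191 / 88.4 = 2.161 mg/dL
CrCl = (140 − 37) × 40.9 / (72 × 2.161) = 4212.7 / 155.59 ≈ 27.1 mL/min
27 mL/min falls in the 'moderate' range.

moderate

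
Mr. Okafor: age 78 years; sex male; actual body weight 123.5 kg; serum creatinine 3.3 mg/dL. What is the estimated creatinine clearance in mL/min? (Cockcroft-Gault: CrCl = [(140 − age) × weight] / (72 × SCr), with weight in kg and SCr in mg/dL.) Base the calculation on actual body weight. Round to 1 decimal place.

32.2 mL/min

CrCl = (140 − 78) × 123.5 / (72 × 3.3) = 7657.0 / 237.60 ≈ 32.2 mL/min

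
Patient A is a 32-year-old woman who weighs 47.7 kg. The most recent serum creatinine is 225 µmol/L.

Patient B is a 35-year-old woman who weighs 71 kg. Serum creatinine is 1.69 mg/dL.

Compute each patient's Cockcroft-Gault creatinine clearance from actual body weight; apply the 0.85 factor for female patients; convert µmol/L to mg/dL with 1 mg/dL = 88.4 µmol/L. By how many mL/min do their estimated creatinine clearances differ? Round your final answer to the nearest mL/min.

Patient A: SCr = 225 / 88.4 = 2.545 mg/dL
Patient A: CrCl = (140 − 32) × 47.7 / (72 × 2.545) × 0.85 = 5151.6 / 183.24 × 0.85 ≈ 23.9 mL/min
Patient B: CrCl = (140 − 35) × 71 / (72 × 1.69) × 0.85 = 7455.0 / 121.68 × 0.85 ≈ 52.1 mL/min
|23.9 − 52.1| = 28.2 mL/min

28 mL/min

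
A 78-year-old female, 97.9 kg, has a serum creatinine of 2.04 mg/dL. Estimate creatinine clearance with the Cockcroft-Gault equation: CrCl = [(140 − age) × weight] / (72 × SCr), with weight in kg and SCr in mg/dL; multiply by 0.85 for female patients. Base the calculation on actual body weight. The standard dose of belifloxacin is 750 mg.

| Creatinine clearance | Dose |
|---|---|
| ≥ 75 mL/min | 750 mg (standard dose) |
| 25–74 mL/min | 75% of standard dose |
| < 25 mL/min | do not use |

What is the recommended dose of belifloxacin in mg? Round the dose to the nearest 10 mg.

CrCl = (140 − 78) × 97.9 / (72 × 2.04) × 0.85 = 6069.8 / 146.88 × 0.85 ≈ 35.1 mL/min
CrCl ≈ 35 mL/min → bracket 25–74 mL/min.
75% of 750 mg = 562.5 mg → 560 mg

560 mg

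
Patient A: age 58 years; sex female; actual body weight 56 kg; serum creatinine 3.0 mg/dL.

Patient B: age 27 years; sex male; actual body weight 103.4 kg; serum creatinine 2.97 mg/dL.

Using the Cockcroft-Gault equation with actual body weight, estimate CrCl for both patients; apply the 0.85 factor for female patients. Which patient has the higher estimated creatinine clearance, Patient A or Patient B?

Patient A: CrCl = (140 − 58) × 56 / (72 × 3) × 0.85 = 4592.0 / 216.00 × 0.85 ≈ 18.1 mL/min
Patient B: CrCl = (140 − 27) × 103.4 / (72 × 2.97) = 11684.2 / 213.84 ≈ 54.6 mL/min
18.1 vs 54.6 mL/min → Patient B is higher.

Patient B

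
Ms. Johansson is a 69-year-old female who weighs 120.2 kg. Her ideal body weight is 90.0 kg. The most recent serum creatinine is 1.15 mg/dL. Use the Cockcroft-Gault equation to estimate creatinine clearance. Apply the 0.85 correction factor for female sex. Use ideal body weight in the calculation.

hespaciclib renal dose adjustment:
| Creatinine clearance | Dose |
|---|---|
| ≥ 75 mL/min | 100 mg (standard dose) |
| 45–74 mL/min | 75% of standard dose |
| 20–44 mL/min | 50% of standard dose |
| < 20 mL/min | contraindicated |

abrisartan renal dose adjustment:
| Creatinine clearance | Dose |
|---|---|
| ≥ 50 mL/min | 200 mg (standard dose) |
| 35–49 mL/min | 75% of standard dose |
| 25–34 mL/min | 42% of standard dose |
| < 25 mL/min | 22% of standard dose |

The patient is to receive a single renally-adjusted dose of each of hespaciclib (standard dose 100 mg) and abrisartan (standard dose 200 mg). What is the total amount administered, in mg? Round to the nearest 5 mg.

275 mg

CrCl = (140 − 69) × 90 / (72 × 1.15) × 0.85 = 6390.0 / 82.80 × 0.85 ≈ 65.6 mL/min
CrCl ≈ 66 mL/min.
hespaciclib: 45–74 mL/min → 75% of 100 mg = 75 mg.
abrisartan: ≥ 50 mL/min → 100% of 200 mg = 200 mg.
Total = 75 + 200 = 275 mg.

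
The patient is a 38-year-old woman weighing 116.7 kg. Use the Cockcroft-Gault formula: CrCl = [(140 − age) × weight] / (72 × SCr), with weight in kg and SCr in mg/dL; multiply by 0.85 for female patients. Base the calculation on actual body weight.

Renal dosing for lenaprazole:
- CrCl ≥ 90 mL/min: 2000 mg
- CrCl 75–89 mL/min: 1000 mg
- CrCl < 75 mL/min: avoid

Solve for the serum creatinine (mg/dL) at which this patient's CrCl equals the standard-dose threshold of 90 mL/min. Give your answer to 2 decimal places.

1.56 mg/dL

Standard dose requires CrCl ≥ 90 mL/min.
Set (140 − 38) × 116.7 × 0.85 / (72 × SCr) = 90
SCr = (140 − 38) × 116.7 × 0.85 / (72 × 90) = 1.561 mg/dL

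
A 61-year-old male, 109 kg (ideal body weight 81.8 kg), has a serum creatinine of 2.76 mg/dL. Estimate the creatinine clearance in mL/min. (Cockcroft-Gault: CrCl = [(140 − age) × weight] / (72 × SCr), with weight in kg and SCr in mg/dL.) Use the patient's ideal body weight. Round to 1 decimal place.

32.5 mL/min

CrCl = (140 − 61) × 81.8 / (72 × 2.76) = 6462.2 / 198.72 ≈ 32.5 mL/min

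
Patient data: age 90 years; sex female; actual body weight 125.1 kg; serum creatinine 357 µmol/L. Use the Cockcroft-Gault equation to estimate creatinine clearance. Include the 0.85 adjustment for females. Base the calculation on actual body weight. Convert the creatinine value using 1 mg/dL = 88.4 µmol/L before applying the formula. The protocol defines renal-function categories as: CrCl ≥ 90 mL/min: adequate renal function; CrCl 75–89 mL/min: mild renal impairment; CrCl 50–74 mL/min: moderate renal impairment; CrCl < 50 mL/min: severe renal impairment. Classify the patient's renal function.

severe renal impairment

SCr = 357 / 88.4 = 4.038 mg/dL
CrCl = (140 − 90) × 125.1 / (72 × 4.038) × 0.85 = 6255.0 / 290.74 × 0.85 ≈ 18.3 mL/min
18 mL/min falls in the 'severe renal impairment' range.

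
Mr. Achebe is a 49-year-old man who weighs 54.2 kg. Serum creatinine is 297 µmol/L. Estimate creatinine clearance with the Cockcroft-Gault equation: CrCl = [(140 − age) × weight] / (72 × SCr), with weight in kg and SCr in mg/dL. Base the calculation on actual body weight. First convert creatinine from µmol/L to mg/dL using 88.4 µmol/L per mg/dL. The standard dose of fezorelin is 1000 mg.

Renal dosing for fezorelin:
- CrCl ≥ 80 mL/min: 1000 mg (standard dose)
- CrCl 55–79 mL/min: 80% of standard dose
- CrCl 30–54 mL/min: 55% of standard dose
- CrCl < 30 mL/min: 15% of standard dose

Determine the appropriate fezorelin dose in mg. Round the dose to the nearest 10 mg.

SCr = 297 / 88.4 = 3.36 mg/dL
CrCl = (140 − 49) × 54.2 / (72 × 3.36) = 4932.2 / 241.92 ≈ 20.4 mL/min
CrCl ≈ 20 mL/min → bracket < 30 mL/min.
15% of 1000 mg = 150 mg

150 mg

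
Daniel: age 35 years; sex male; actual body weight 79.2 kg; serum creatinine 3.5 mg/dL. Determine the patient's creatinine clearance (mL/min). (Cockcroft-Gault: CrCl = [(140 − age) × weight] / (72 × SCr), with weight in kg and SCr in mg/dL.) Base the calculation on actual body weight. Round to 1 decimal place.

33.0 mL/min

CrCl = (140 − 35) × 79.2 / (72 × 3.5) = 8316.0 / 252.00 ≈ 33.0 mL/min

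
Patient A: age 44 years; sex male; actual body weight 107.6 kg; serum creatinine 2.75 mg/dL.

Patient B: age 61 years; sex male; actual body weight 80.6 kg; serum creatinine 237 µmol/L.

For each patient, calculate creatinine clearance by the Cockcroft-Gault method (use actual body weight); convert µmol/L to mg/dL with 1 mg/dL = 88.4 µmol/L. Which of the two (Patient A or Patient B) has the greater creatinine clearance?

Patient A

Patient A: CrCl = (140 − 44) × 107.6 / (72 × 2.75) = 10329.6 / 198.00 ≈ 52.2 mL/min
Patient B: SCr = 237 / 88.4 = 2.681 mg/dL
Patient B: CrCl = (140 − 61) × 80.6 / (72 × 2.681) = 6367.4 / 193.03 ≈ 33.0 mL/min
52.2 vs 33.0 mL/min → Patient A is higher.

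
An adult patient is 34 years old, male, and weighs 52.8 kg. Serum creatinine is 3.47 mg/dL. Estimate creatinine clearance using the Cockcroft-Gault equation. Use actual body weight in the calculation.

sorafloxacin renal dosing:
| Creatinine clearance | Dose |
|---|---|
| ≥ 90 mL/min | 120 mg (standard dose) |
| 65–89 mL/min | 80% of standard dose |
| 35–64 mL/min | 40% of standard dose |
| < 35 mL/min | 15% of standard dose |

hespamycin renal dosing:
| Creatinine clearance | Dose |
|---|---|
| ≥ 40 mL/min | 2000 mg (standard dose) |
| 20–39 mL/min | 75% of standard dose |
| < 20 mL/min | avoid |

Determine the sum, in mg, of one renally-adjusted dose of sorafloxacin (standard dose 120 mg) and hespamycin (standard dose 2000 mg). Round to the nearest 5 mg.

CrCl = (140 − 34) × 52.8 / (72 × 3.47) = 5596.8 / 249.84 ≈ 22.4 mL/min
CrCl ≈ 22 mL/min.
sorafloxacin: < 35 mL/min → 15% of 120 mg = 18 mg.
hespamycin: 20–39 mL/min → 75% of 2000 mg = 1500 mg.
Total = 18 + 1500 = 1518 mg.

1520 mg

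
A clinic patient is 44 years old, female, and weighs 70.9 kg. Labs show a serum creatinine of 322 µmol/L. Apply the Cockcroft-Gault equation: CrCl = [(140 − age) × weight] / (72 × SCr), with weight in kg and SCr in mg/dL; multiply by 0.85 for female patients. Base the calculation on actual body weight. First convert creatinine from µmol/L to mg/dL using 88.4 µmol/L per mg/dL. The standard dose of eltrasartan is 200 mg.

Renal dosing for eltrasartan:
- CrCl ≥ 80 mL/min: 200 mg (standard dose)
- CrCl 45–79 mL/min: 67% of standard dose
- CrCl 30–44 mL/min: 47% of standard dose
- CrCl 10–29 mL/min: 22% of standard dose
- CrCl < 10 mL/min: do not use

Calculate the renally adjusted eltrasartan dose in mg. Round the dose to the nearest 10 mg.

40 mg

SCr = 322 / 88.4 = 3.643 mg/dL
CrCl = (140 − 44) × 70.9 / (72 × 3.643) × 0.85 = 6806.4 / 262.30 × 0.85 ≈ 22.1 mL/min
CrCl ≈ 22 mL/min → bracket 10–29 mL/min.
22% of 200 mg = 44 mg → 40 mg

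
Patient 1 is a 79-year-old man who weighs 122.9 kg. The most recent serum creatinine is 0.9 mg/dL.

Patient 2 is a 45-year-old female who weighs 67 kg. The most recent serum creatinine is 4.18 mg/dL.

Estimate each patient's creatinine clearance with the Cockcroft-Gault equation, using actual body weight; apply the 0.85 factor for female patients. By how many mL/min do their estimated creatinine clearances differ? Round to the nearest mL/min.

98 mL/min

Patient 1: CrCl = (140 − 79) × 122.9 / (72 × 0.9) = 7496.9 / 64.80 ≈ 115.7 mL/min
Patient 2: CrCl = (140 − 45) × 67 / (72 × 4.18) × 0.85 = 6365.0 / 300.96 × 0.85 ≈ 18.0 mL/min
|115.7 − 18.0| = 97.7 mL/min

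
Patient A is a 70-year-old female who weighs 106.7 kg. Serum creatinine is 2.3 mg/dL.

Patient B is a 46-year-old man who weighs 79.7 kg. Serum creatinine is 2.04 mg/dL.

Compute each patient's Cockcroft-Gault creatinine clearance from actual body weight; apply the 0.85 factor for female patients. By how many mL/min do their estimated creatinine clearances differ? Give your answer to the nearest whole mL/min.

13 mL/min

Patient A: CrCl = (140 − 70) × 106.7 / (72 × 2.3) × 0.85 = 7469.0 / 165.60 × 0.85 ≈ 38.3 mL/min
Patient B: CrCl = (140 − 46) × 79.7 / (72 × 2.04) = 7491.8 / 146.88 ≈ 51.0 mL/min
|38.3 − 51.0| = 12.7 mL/min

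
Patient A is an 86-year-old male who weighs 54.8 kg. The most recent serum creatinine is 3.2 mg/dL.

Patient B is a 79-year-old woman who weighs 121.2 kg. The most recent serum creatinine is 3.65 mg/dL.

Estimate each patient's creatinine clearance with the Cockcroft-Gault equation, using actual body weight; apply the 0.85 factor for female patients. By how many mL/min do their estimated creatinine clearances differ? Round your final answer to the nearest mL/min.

11 mL/min

Patient A: CrCl = (140 − 86) × 54.8 / (72 × 3.2) = 2959.2 / 230.40 ≈ 12.8 mL/min
Patient B: CrCl = (140 − 79) × 121.2 / (72 × 3.65) × 0.85 = 7393.2 / 262.80 × 0.85 ≈ 23.9 mL/min
|12.8 − 23.9| = 11.1 mL/min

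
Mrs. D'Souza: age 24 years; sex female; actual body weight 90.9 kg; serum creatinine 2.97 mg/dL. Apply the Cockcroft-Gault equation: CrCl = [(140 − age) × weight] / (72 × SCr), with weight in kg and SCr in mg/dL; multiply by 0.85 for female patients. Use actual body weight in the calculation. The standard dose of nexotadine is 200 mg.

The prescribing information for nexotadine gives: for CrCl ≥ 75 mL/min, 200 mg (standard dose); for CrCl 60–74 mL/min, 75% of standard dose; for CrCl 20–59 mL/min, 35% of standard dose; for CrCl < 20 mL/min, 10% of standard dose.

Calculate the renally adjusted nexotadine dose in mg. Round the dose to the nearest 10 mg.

70 mg

CrCl = (140 − 24) × 90.9 / (72 × 2.97) × 0.85 = 10544.4 / 213.84 × 0.85 ≈ 41.9 mL/min
CrCl ≈ 42 mL/min → bracket 20–59 mL/min.
35% of 200 mg = 70 mg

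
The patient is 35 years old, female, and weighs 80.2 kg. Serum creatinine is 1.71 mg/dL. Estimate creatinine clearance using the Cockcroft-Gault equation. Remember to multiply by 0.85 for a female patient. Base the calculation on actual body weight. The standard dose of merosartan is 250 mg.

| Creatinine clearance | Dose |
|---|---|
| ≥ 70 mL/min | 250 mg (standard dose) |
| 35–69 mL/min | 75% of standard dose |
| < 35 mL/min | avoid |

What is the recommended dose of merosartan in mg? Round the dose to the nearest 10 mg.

190 mg

CrCl = (140 − 35) × 80.2 / (72 × 1.71) × 0.85 = 8421.0 / 123.12 × 0.85 ≈ 58.1 mL/min
CrCl ≈ 58 mL/min → bracket 35–69 mL/min.
75% of 250 mg = 187.5 mg → 190 mg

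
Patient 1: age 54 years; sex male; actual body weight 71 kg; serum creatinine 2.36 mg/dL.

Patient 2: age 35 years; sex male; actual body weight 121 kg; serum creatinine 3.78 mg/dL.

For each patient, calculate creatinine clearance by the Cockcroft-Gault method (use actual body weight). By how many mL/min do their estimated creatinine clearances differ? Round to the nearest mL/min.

11 mL/min

Patient 1: CrCl = (140 − 54) × 71 / (72 × 2.36) = 6106.0 / 169.92 ≈ 35.9 mL/min
Patient 2: CrCl = (140 − 35) × 121 / (72 × 3.78) = 12705.0 / 272.16 ≈ 46.7 mL/min
|35.9 − 46.7| = 10.8 mL/min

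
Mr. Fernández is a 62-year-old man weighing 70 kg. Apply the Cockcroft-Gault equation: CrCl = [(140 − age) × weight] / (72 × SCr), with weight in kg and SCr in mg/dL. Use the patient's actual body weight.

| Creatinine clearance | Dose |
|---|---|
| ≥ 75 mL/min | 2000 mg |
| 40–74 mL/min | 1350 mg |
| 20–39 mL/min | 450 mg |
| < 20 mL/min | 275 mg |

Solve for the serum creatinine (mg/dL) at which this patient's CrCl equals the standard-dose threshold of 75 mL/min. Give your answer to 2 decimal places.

1.01 mg/dL

Standard dose requires CrCl ≥ 75 mL/min.
Set (140 − 62) × 70 / (72 × SCr) = 75
SCr = (140 − 62) × 70 / (72 × 75) = 1.011 mg/dL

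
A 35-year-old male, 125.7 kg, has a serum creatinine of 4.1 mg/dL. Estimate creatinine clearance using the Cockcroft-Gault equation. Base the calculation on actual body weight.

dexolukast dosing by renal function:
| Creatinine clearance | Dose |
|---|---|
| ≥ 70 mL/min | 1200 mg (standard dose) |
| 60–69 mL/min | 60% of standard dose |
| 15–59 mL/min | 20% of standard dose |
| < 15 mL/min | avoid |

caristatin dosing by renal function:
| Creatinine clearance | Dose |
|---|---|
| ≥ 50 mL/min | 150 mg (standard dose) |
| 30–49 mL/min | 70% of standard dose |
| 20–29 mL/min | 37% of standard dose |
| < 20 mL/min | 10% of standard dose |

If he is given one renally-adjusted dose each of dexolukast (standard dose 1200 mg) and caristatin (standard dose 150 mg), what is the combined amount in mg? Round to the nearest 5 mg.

345 mg

CrCl = (140 − 35) × 125.7 / (72 × 4.1) = 13198.5 / 295.20 ≈ 44.7 mL/min
CrCl ≈ 45 mL/min.
dexolukast: 15–59 mL/min → 20% of 1200 mg = 240 mg.
caristatin: 30–49 mL/min → 70% of 150 mg = 105 mg.
Total = 240 + 105 = 345 mg.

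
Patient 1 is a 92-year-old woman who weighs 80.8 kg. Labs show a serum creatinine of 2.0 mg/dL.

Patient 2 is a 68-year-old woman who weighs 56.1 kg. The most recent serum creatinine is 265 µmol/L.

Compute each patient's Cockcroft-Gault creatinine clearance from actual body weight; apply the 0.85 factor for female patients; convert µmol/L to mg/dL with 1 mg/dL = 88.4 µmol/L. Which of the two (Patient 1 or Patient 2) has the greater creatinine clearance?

Patient 1: CrCl = (140 − 92) × 80.8 / (72 × 2) × 0.85 = 3878.4 / 144.00 × 0.85 ≈ 22.9 mL/min
Patient 2: SCr = 265 / 88.4 = 2.998 mg/dL
Patient 2: CrCl = (140 − 68) × 56.1 / (72 × 2.998) × 0.85 = 4039.2 / 215.86 × 0.85 ≈ 15.9 mL/min
22.9 vs 15.9 mL/min → Patient 1 is higher.

Patient 1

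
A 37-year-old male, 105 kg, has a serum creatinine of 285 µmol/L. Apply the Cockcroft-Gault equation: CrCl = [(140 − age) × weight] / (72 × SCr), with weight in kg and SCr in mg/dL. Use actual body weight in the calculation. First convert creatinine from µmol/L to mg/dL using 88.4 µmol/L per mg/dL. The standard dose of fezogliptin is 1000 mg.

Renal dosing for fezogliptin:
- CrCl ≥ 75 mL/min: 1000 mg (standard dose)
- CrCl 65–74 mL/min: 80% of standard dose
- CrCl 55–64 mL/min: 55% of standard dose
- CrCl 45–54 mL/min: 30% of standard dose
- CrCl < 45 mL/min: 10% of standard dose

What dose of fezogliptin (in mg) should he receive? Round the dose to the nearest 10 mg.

SCr = 285 / 88.4 = 3.224 mg/dL
CrCl = (140 − 37) × 105 / (72 × 3.224) = 10815.0 / 232.13 ≈ 46.6 mL/min
CrCl ≈ 47 mL/min → bracket 45–54 mL/min.
30% of 1000 mg = 300 mg

300 mg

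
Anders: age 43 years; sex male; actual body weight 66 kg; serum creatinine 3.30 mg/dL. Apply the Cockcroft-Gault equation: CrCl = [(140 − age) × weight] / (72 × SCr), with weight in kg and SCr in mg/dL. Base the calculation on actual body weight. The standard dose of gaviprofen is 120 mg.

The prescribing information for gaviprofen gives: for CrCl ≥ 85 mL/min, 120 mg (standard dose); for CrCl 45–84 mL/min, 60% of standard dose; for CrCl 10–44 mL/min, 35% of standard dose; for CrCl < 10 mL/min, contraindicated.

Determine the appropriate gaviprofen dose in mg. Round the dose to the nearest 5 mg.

40 mg

CrCl = (140 − 43) × 66 / (72 × 3.3) = 6402.0 / 237.60 ≈ 26.9 mL/min
CrCl ≈ 27 mL/min → bracket 10–44 mL/min.
35% of 120 mg = 42 mg → 40 mg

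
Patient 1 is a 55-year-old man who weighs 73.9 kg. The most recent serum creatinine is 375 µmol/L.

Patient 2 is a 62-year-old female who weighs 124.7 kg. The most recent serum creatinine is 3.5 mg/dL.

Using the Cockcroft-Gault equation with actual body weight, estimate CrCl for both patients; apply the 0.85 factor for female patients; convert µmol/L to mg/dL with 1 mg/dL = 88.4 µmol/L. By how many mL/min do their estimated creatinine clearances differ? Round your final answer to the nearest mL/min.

12 mL/min

Patient 1: SCr = 375 / 88.4 = 4.242 mg/dL
Patient 1: CrCl = (140 − 55) × 73.9 / (72 × 4.242) = 6281.5 / 305.42 ≈ 20.6 mL/min
Patient 2: CrCl = (140 − 62) × 124.7 / (72 × 3.5) × 0.85 = 9726.6 / 252.00 × 0.85 ≈ 32.8 mL/min
|20.6 − 32.8| = 12.2 mL/min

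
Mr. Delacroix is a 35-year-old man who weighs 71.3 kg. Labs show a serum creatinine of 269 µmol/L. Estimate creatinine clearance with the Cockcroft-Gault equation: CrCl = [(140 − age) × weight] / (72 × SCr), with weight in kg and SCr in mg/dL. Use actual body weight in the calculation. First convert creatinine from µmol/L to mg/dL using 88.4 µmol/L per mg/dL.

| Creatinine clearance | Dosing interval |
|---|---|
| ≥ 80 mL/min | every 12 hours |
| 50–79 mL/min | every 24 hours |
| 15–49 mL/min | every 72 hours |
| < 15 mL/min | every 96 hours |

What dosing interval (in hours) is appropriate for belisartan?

SCr = 269 / 88.4 = 3.043 mg/dL
CrCl = (140 − 35) × 71.3 / (72 × 3.043) = 7486.5 / 219.10 ≈ 34.2 mL/min
CrCl ≈ 34 mL/min → bracket 15–49 mL/min → every 72 hours.

every 72 hours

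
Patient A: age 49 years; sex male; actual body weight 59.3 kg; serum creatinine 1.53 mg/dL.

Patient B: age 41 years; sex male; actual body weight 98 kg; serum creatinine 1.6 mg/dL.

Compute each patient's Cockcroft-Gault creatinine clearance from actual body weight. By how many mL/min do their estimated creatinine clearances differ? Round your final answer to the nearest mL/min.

Patient A: CrCl = (140 − 49) × 59.3 / (72 × 1.53) = 5396.3 / 110.16 ≈ 49.0 mL/min
Patient B: CrCl = (140 − 41) × 98 / (72 × 1.6) = 9702.0 / 115.20 ≈ 84.2 mL/min
|49.0 − 84.2| = 35.2 mL/min

35 mL/min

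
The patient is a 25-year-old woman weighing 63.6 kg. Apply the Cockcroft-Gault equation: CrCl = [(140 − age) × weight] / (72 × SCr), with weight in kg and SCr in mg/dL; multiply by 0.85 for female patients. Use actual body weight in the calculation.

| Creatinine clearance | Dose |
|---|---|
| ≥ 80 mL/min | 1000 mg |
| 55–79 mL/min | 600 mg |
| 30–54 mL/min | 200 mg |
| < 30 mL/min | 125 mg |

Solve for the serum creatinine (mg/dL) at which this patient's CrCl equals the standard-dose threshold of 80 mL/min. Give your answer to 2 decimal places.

Standard dose requires CrCl ≥ 80 mL/min.
Set (140 − 25) × 63.6 × 0.85 / (72 × SCr) = 80
SCr = (140 − 25) × 63.6 × 0.85 / (72 × 80) = 1.079 mg/dL

1.08 mg/dL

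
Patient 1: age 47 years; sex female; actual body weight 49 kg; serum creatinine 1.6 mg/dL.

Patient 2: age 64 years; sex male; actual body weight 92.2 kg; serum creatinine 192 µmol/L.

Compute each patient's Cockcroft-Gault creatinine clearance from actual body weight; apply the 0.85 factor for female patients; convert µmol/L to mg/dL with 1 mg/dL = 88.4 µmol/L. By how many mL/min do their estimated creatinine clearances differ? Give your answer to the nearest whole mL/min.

Patient 1: CrCl = (140 − 47) × 49 / (72 × 1.6) × 0.85 = 4557.0 / 115.20 × 0.85 ≈ 33.6 mL/min
Patient 2: SCr = 192 / 88.4 = 2.172 mg/dL
Patient 2: CrCl = (140 − 64) × 92.2 / (72 × 2.172) = 7007.2 / 156.38 ≈ 44.8 mL/min
|33.6 − 44.8| = 11.2 mL/min

11 mL/min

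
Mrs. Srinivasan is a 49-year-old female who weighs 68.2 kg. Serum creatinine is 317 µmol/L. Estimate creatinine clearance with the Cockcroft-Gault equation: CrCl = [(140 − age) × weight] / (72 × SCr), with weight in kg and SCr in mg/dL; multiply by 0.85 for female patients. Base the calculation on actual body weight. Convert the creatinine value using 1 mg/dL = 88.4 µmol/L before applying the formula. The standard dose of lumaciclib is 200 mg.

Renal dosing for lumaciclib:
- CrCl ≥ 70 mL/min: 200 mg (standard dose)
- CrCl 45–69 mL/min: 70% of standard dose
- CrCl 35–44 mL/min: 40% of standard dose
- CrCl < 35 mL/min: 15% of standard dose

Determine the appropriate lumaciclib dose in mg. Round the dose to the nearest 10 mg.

SCr = 317 / 88.4 = 3.586 mg/dL
CrCl = (140 − 49) × 68.2 / (72 × 3.586) × 0.85 = 6206.2 / 258.19 × 0.85 ≈ 20.4 mL/min
CrCl ≈ 20 mL/min → bracket < 35 mL/min.
15% of 200 mg = 30 mg

30 mg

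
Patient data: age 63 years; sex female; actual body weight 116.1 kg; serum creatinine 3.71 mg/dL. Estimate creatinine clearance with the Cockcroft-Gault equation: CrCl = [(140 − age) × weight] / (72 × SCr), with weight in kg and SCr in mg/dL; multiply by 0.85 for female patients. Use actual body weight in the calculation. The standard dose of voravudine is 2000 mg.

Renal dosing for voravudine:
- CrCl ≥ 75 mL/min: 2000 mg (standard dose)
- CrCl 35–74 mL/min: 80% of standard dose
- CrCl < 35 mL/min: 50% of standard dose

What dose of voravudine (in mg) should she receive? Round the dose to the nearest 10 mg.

CrCl = (140 − 63) × 116.1 / (72 × 3.71) × 0.85 = 8939.7 / 267.12 × 0.85 ≈ 28.4 mL/min
CrCl ≈ 28 mL/min → bracket < 35 mL/min.
50% of 2000 mg = 1000 mg

1000 mg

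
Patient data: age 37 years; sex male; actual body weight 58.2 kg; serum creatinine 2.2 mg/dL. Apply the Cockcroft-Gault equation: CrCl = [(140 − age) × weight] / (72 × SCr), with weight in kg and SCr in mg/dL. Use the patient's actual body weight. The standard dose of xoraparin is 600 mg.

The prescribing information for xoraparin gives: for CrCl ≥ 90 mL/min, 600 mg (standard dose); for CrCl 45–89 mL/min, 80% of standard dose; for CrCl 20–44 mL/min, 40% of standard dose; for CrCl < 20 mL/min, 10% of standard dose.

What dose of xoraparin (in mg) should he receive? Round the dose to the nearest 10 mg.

240 mg

CrCl = (140 − 37) × 58.2 / (72 × 2.2) = 5994.6 / 158.40 ≈ 37.8 mL/min
CrCl ≈ 38 mL/min → bracket 20–44 mL/min.
40% of 600 mg = 240 mg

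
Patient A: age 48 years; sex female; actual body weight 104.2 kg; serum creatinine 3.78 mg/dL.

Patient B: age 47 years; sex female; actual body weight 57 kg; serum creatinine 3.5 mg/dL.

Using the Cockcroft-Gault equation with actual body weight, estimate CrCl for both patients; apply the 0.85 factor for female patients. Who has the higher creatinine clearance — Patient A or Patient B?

Patient A: CrCl = (140 − 48) × 104.2 / (72 × 3.78) × 0.85 = 9586.4 / 272.16 × 0.85 ≈ 29.9 mL/min
Patient B: CrCl = (140 − 47) × 57 / (72 × 3.5) × 0.85 = 5301.0 / 252.00 × 0.85 ≈ 17.9 mL/min
29.9 vs 17.9 mL/min → Patient A is higher.

Patient A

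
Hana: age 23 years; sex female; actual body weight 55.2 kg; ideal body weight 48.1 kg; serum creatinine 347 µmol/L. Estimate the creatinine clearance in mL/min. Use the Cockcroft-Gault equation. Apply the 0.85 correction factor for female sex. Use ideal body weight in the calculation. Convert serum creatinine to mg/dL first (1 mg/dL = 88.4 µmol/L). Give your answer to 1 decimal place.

16.9 mL/min

SCr = 347 / 88.4 = 3.925 mg/dL
CrCl = (140 − 23) × 48.1 / (72 × 3.925) × 0.85 = 5627.7 / 282.60 × 0.85 ≈ 16.9 mL/min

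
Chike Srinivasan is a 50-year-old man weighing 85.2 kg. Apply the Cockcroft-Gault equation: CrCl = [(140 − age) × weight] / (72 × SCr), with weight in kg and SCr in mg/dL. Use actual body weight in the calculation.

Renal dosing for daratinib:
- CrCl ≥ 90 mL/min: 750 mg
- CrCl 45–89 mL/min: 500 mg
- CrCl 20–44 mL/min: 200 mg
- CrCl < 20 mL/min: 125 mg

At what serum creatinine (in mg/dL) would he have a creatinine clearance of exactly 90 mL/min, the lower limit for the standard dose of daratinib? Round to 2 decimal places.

Standard dose requires CrCl ≥ 90 mL/min.
Set (140 − 50) × 85.2 / (72 × SCr) = 90
SCr = (140 − 50) × 85.2 / (72 × 90) = 1.183 mg/dL

1.18 mg/dL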